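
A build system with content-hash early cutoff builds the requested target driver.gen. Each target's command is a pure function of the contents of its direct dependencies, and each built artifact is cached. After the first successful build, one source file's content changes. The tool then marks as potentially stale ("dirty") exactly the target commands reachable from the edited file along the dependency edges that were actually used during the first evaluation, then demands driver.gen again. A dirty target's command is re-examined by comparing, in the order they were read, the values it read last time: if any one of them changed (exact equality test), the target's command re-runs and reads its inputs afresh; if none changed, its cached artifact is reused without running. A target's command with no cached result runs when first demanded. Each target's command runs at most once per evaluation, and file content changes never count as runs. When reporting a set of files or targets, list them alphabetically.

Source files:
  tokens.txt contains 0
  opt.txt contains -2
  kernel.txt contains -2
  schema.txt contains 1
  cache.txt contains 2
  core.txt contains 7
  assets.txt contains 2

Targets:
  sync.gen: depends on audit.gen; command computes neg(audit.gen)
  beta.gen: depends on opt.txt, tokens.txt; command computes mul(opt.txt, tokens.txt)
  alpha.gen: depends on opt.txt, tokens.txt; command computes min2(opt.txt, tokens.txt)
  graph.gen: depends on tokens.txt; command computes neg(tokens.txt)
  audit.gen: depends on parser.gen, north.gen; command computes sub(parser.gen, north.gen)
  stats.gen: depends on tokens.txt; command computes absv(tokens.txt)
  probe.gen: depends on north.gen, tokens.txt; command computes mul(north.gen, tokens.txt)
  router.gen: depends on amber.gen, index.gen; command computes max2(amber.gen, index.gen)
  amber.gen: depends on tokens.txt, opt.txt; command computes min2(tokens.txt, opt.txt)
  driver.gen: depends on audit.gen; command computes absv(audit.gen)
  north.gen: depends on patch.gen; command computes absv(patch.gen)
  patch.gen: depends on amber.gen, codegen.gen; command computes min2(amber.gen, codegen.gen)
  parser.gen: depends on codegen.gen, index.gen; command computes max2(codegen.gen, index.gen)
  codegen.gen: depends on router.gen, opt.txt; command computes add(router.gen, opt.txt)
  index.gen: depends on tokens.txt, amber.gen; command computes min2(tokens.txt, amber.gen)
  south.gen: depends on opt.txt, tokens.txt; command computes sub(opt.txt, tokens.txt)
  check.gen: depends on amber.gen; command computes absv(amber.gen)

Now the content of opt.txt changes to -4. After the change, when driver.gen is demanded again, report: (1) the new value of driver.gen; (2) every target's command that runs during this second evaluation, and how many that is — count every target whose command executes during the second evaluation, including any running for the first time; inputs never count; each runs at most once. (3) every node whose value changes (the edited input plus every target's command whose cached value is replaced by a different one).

New value of driver.gen: 12.
Target commands that run: amber.gen, audit.gen, codegen.gen, driver.gen, index.gen, north.gen, parser.gen, patch.gen, router.gen — 9 in total.
Values that change: amber.gen, audit.gen, codegen.gen, driver.gen, index.gen, north.gen, opt.txt, parser.gen, patch.gen, router.gen.

First evaluation (everything demanded from the output):
  amber.gen = min2(0, -2) = -2
  index.gen = min2(0, -2) = -2
  router.gen = max2(-2, -2) = -2
  codegen.gen = add(-2, -2) = -4
  parser.gen = max2(-4, -2) = -2
  patch.gen = min2(-2, -4) = -4
  north.gen = absv(-4) = 4
  audit.gen = sub(-2, 4) = -6
  driver.gen = absv(-6) = 6

Propagation after the edit:
  amber.gen: runs — opt.txt -2->-4; result -4.
  index.gen: runs — amber.gen -2->-4; result -4.
  router.gen: runs — amber.gen -2->-4; index.gen -2->-4; result -4.
  codegen.gen: runs — router.gen -2->-4; opt.txt -2->-4; result -8.
  parser.gen: runs — codegen.gen -4->-8; index.gen -2->-4; result -4.
  patch.gen: runs — amber.gen -2->-4; codegen.gen -4->-8; result -8.
  north.gen: runs — patch.gen -4->-8; result 8.
  audit.gen: runs — parser.gen -2->-4; north.gen 4->8; result -12.
  driver.gen: runs — audit.gen -6->-12; result 12.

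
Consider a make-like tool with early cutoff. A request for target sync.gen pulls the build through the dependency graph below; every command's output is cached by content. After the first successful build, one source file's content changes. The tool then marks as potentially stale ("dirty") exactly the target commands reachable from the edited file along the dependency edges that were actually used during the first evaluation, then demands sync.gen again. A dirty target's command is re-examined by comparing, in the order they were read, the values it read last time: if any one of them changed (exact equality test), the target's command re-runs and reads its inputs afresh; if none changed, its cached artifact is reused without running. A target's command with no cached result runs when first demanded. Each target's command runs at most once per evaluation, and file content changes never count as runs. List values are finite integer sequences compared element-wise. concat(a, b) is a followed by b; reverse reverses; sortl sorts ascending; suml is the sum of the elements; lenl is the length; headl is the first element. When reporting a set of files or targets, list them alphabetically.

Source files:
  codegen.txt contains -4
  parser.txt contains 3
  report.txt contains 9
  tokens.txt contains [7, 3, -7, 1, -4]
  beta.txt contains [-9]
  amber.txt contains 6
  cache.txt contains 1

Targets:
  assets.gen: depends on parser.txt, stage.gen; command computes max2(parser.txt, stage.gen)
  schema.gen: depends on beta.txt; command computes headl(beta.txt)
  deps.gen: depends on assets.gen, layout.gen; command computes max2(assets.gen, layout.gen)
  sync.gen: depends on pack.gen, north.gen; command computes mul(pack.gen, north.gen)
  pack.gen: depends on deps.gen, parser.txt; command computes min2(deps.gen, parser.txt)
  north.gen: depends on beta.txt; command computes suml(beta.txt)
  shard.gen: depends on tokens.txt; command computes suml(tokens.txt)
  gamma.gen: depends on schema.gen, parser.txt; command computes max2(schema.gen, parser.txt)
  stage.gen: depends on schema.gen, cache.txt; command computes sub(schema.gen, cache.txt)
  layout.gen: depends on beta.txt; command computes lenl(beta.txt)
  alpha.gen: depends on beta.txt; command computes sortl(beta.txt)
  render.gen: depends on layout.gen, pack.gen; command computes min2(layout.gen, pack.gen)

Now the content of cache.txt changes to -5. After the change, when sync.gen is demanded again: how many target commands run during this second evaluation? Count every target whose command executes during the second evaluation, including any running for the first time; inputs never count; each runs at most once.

2 target commands run: assets.gen, stage.gen.
Note the absorption at assets.gen: it re-runs yet its value is the same, leaving the output's value untouched.

First demand of the output computes:
  layout.gen = lenl([-9]) = 1
  north.gen = suml([-9]) = -9
  schema.gen = headl([-9]) = -9
  stage.gen = sub(-9, 1) = -10
  assets.gen = max2(3, -10) = 3
  deps.gen = max2(3, 1) = 3
  pack.gen = min2(3, 3) = 3
  sync.gen = mul(3, -9) = -27

After the edit, cleaning proceeds:
  stage.gen: a read changed (cache.txt 1->-5) — executes, giving -4.
  assets.gen: a read changed (stage.gen -10->-4) — executes, giving 3 — identical to its old value.
  deps.gen: dirty, but its reads are unchanged (assets.gen unchanged, layout.gen unchanged); cached 3 stands.
  pack.gen: dirty, but its reads are unchanged (deps.gen unchanged, parser.txt unchanged); cached 3 stands.
  sync.gen: dirty, but its reads are unchanged (pack.gen unchanged, north.gen unchanged); cached -27 stands.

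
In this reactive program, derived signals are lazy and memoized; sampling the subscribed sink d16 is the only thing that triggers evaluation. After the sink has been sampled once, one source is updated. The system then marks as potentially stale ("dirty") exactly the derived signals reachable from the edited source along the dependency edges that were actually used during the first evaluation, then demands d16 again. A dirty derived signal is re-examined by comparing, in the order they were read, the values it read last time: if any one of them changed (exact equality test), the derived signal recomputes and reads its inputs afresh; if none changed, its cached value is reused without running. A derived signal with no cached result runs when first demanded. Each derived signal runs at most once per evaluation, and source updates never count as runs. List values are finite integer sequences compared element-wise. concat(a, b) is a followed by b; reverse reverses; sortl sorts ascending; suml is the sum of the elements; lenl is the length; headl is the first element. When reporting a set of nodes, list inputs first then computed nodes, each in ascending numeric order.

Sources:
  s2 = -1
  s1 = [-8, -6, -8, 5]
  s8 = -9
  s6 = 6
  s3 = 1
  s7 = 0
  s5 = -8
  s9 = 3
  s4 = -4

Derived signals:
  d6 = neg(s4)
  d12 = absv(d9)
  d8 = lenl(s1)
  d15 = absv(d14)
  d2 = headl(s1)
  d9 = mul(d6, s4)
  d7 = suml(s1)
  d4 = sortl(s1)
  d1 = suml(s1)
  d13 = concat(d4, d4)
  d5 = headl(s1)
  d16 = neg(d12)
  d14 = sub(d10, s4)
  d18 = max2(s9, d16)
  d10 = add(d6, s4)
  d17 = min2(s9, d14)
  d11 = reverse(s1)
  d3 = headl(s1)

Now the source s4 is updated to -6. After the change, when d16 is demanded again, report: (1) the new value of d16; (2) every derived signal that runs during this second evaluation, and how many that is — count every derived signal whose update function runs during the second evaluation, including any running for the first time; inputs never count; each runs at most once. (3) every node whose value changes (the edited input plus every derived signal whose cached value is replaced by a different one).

Demanding d16 again yields -36.
4 derived signals run: d6, d9, d12, d16.
The nodes whose values change: s4, d6, d9, d12, d16.

First demand of the output computes:
  d6 = neg(-4) = 4
  d9 = mul(4, -4) = -16
  d12 = absv(-16) = 16
  d16 = neg(16) = -16

After the edit, cleaning proceeds:
  d6: a read changed (s4 -4->-6) — executes, giving 6.
  d9: a read changed (d6 4->6; s4 -4->-6) — executes, giving -36.
  d12: a read changed (d9 -16->-36) — executes, giving 36.
  d16: a read changed (d12 16->36) — executes, giving -36.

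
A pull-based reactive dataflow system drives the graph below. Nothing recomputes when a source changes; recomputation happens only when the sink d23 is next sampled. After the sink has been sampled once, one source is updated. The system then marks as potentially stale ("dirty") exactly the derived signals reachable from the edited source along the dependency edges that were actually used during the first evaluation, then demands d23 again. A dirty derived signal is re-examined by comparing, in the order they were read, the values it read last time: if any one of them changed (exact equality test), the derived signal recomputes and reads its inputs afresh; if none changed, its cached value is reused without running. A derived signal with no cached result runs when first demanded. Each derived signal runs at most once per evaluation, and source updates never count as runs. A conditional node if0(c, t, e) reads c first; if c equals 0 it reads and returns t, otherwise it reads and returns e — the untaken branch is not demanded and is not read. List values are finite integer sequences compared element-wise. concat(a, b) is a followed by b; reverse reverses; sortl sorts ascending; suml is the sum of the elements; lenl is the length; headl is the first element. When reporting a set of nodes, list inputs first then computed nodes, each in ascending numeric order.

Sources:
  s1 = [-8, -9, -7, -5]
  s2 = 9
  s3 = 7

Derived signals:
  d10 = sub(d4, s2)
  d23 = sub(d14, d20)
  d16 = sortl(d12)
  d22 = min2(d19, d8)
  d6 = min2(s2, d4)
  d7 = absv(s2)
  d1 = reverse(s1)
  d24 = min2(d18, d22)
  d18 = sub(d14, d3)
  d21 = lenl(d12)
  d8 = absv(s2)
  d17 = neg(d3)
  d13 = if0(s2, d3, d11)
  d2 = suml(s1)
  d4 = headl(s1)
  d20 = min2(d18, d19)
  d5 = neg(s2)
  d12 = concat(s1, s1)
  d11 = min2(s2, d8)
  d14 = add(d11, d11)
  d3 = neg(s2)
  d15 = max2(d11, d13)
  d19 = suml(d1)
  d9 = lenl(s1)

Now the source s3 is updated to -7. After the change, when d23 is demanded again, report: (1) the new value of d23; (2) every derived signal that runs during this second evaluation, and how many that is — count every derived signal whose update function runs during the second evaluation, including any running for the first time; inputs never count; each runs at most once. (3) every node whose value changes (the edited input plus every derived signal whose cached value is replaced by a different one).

First evaluation (everything demanded from the output):
  d1 = reverse([-8, -9, -7, -5]) = [-5, -7, -9, -8]
  d3 = neg(9) = -9
  d8 = absv(9) = 9
  d11 = min2(9, 9) = 9
  d14 = add(9, 9) = 18
  d18 = sub(18, -9) = 27
  d19 = suml([-5, -7, -9, -8]) = -29
  d20 = min2(27, -29) = -29
  d23 = sub(18, -29) = 47

Propagation after the edit:
  s3 feeds no computation that the output demands — nothing is marked dirty and nothing runs.

Key observation: s3 is never demanded by the output, so the edit triggers no recomputation at all.

New value of d23: 47.
Derived signals that run: none — 0 in total.
Values that change: s3.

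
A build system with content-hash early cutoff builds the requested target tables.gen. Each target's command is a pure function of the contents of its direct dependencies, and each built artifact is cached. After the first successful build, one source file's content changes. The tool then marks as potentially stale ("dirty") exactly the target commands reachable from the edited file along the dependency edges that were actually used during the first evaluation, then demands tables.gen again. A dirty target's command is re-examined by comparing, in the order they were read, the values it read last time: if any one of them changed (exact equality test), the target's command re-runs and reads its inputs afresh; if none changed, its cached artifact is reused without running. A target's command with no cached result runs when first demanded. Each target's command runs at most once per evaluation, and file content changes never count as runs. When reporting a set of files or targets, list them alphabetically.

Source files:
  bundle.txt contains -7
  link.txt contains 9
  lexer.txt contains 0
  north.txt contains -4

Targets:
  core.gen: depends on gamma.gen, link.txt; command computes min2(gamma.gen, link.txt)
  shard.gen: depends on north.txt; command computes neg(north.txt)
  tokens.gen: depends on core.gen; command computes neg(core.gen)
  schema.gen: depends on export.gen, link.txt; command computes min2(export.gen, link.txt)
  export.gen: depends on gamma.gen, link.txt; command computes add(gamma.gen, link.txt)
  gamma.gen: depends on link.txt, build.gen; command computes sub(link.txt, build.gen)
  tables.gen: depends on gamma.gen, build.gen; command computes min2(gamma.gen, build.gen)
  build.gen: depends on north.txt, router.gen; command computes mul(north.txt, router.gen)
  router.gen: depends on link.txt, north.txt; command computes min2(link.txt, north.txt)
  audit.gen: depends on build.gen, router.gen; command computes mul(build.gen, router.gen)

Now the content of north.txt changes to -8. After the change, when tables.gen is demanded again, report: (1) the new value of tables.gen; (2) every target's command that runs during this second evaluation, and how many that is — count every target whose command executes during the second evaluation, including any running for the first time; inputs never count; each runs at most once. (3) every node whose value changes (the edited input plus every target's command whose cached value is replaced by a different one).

First evaluation (everything demanded from the output):
  router.gen = min2(9, -4) = -4
  build.gen = mul(-4, -4) = 16
  gamma.gen = sub(9, 16) = -7
  tables.gen = min2(-7, 16) = -7

Propagation after the edit:
  router.gen: runs — north.txt -4->-8; result -8.
  build.gen: runs — north.txt -4->-8; router.gen -4->-8; result 64.
  gamma.gen: runs — build.gen 16->64; result -55.
  tables.gen: runs — gamma.gen -7->-55; build.gen 16->64; result -55.

New value of tables.gen: -55.
Target commands that run: build.gen, gamma.gen, router.gen, tables.gen — 4 in total.
Values that change: build.gen, gamma.gen, north.txt, router.gen, tables.gen.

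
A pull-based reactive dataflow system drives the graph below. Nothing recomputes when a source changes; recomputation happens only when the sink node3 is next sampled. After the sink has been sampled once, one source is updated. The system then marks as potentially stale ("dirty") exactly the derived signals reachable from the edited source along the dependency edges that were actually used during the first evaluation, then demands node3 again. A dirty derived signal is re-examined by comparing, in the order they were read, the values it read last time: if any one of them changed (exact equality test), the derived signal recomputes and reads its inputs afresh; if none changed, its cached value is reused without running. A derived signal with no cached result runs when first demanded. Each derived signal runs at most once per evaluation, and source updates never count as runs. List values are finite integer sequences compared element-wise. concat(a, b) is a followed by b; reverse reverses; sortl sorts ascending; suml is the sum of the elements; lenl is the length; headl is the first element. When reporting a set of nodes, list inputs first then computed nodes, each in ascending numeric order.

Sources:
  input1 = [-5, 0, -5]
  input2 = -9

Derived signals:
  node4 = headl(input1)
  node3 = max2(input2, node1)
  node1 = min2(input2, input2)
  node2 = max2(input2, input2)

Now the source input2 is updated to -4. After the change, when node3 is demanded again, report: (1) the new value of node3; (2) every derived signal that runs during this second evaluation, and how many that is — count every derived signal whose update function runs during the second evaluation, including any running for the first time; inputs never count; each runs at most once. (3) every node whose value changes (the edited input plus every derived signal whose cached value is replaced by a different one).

First evaluation (everything demanded from the output):
  node1 = min2(-9, -9) = -9
  node3 = max2(-9, -9) = -9

Propagation after the edit:
  node1: runs — input2 -9->-4; input2 -9->-4; result -4.
  node3: runs — input2 -9->-4; node1 -9->-4; result -4.

New value of node3: -4.
Derived signals that run: node1, node3 — 2 in total.
Values that change: input2, node1, node3.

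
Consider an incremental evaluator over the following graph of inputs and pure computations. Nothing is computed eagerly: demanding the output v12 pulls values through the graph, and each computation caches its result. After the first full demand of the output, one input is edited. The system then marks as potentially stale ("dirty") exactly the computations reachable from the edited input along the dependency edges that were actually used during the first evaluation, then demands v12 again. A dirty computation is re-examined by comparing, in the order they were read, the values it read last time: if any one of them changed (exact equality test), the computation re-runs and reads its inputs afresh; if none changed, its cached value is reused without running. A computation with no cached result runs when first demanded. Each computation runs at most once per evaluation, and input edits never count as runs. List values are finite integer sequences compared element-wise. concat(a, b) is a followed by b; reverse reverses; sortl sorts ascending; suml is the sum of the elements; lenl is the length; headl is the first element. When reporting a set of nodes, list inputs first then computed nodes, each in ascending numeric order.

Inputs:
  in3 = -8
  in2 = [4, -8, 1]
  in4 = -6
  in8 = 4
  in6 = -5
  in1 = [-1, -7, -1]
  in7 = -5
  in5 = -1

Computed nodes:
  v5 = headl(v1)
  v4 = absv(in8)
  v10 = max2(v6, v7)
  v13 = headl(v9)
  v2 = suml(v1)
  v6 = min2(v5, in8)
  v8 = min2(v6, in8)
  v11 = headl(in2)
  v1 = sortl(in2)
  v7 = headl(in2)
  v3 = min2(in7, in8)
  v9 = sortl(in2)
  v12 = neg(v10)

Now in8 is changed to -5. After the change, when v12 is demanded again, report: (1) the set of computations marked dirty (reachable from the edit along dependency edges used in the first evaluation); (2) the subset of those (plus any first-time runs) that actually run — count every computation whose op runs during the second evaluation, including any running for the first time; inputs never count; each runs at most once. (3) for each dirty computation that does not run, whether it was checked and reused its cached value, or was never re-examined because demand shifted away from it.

Initial pass — values computed on the first demand:
  v1 = sortl([4, -8, 1]) = [-8, 1, 4]
  v5 = headl([-8, 1, 4]) = -8
  v6 = min2(-8, 4) = -8
  v7 = headl([4, -8, 1]) = 4
  v10 = max2(-8, 4) = 4
  v12 = neg(4) = -4

Second demand — change propagation:
  v6: re-runs because in8 4->-5; new result -8 (unchanged).
  v10: re-examined; everything it read last time is the same (v6 unchanged, v7 unchanged) — cache 4 kept, no run.
  v12: re-examined; everything it read last time is the same (v10 unchanged) — cache -4 kept, no run.

The important point: v6 recomputes to an identical value, and the output ends up unchanged.

Dirty set: v6, v10, v12.
Run set: v6 (1 run).
Re-examined without running (cache reused): v10, v12.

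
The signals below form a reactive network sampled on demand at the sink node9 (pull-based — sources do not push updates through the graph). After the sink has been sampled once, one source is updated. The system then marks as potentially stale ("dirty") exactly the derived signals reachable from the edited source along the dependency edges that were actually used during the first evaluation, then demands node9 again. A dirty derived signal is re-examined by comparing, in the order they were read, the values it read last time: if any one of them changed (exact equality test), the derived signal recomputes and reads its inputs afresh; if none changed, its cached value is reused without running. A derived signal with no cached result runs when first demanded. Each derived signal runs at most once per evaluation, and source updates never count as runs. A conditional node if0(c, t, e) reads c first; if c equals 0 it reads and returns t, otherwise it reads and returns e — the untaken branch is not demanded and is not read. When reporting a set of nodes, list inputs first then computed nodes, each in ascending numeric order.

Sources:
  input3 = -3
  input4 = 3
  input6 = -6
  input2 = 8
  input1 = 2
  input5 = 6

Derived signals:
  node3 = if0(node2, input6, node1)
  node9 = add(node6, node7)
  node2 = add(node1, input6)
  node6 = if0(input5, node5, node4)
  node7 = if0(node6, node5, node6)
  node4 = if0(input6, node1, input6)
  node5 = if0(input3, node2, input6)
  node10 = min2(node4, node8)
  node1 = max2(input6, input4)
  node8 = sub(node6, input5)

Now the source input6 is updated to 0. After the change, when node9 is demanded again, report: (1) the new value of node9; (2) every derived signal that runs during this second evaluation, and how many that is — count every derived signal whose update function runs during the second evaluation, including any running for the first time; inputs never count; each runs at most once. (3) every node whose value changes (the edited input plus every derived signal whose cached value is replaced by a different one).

Initial pass — values computed on the first demand:
  node4 = if0(input6=-6 -> else branch input6) = -6
  node6 = if0(input5=6 -> else branch node4) = -6
  node7 = if0(node6=-6 -> else branch node6) = -6
  node9 = add(-6, -6) = -12

Second demand — change propagation:
  node1: newly demanded (no cache) — executes and yields 3.
  node4: re-runs because input6 -6->0; input6 -6->0; new result 3.
  node6: re-runs because node4 -6->3; new result 3.
  node7: re-runs because node6 -6->3; node6 -6->3; new result 3.
  node9: re-runs because node6 -6->3; node7 -6->3; new result 6.

The important point: the flipped condition pulls in fresh nodes; node1 runs for the first time.

node9 now evaluates to 6.
Run set: node1, node4, node6, node7, node9 (5 run).
Changed values: input6, node4, node6, node7, node9.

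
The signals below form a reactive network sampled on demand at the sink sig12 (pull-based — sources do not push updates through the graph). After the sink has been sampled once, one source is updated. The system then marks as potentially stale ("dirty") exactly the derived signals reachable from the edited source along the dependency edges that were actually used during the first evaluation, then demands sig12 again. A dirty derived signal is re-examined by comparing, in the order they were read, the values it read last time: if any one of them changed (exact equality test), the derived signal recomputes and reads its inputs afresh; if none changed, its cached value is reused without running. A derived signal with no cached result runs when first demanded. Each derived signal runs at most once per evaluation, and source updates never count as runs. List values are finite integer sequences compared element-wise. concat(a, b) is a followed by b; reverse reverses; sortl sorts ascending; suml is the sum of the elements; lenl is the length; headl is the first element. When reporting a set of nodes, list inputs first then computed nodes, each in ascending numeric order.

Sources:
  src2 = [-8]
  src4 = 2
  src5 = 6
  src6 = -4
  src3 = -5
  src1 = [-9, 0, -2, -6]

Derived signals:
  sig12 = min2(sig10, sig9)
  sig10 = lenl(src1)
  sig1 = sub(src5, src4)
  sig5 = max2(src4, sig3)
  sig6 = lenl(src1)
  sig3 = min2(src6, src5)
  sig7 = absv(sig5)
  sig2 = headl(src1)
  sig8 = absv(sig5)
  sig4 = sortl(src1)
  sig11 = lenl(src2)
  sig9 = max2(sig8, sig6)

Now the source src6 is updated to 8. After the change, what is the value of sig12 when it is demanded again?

sig12 now evaluates to 4.

Initial pass — values computed on the first demand:
  sig3 = min2(-4, 6) = -4
  sig5 = max2(2, -4) = 2
  sig6 = lenl([-9, 0, -2, -6]) = 4
  sig8 = absv(2) = 2
  sig9 = max2(2, 4) = 4
  sig10 = lenl([-9, 0, -2, -6]) = 4
  sig12 = min2(4, 4) = 4

Second demand — change propagation:
  sig3: re-runs because src6 -4->8; new result 6.
  sig5: re-runs because sig3 -4->6; new result 6.
  sig8: re-runs because sig5 2->6; new result 6.
  sig9: re-runs because sig8 2->6; new result 6.
  sig12: re-runs because sig9 4->6; new result 4 (unchanged).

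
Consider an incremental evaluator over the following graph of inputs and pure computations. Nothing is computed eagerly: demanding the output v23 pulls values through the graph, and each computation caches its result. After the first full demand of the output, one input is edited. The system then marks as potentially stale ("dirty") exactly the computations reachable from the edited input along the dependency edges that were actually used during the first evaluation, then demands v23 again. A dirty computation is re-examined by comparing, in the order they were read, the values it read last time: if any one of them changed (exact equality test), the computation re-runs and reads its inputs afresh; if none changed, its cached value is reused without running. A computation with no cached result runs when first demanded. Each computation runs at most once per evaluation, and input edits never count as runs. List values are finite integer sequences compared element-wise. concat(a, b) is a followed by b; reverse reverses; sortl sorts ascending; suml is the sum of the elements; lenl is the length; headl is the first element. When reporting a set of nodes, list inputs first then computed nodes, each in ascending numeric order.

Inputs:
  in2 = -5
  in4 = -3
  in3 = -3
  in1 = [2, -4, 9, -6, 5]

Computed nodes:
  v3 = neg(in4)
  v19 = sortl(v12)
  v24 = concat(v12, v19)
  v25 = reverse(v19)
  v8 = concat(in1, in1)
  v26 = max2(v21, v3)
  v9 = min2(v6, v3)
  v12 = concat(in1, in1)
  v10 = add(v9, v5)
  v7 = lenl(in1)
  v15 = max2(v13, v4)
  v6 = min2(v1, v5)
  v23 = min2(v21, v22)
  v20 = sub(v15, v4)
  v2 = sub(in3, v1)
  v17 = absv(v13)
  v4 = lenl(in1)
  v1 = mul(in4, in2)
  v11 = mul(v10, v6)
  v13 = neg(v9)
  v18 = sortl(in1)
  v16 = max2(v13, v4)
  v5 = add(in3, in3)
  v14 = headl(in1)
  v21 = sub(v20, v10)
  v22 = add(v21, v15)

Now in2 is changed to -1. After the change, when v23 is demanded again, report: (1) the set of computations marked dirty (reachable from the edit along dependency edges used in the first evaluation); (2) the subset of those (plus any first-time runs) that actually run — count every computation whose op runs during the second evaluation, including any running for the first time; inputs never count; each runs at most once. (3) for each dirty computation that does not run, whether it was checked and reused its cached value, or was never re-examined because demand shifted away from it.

Initial pass — values computed on the first demand:
  v1 = mul(-3, -5) = 15
  v3 = neg(-3) = 3
  v4 = lenl([2, -4, 9, -6, 5]) = 5
  v5 = add(-3, -3) = -6
  v6 = min2(15, -6) = -6
  v9 = min2(-6, 3) = -6
  v10 = add(-6, -6) = -12
  v13 = neg(-6) = 6
  v15 = max2(6, 5) = 6
  v20 = sub(6, 5) = 1
  v21 = sub(1, -12) = 13
  v22 = add(13, 6) = 19
  v23 = min2(13, 19) = 13

Second demand — change propagation:
  v1: re-runs because in2 -5->-1; new result 3.
  v6: re-runs because v1 15->3; new result -6 (unchanged).
  v9: re-examined; everything it read last time is the same (v6 unchanged, v3 unchanged) — cache -6 kept, no run.
  v10: re-examined; everything it read last time is the same (v9 unchanged, v5 unchanged) — cache -12 kept, no run.
  v13: re-examined; everything it read last time is the same (v9 unchanged) — cache 6 kept, no run.
  v15: re-examined; everything it read last time is the same (v13 unchanged, v4 unchanged) — cache 6 kept, no run.
  v20: re-examined; everything it read last time is the same (v15 unchanged, v4 unchanged) — cache 1 kept, no run.
  v21: re-examined; everything it read last time is the same (v20 unchanged, v10 unchanged) — cache 13 kept, no run.
  v22: re-examined; everything it read last time is the same (v21 unchanged, v15 unchanged) — cache 19 kept, no run.
  v23: re-examined; everything it read last time is the same (v21 unchanged, v22 unchanged) — cache 13 kept, no run.

The important point: v6 recomputes to an identical value, and the output ends up unchanged.

Dirty set: v1, v6, v9, v10, v13, v15, v20, v21, v22, v23.
Run set: v1, v6 (2 run).
Re-examined without running (cache reused): v9, v10, v13, v15, v20, v21, v22, v23.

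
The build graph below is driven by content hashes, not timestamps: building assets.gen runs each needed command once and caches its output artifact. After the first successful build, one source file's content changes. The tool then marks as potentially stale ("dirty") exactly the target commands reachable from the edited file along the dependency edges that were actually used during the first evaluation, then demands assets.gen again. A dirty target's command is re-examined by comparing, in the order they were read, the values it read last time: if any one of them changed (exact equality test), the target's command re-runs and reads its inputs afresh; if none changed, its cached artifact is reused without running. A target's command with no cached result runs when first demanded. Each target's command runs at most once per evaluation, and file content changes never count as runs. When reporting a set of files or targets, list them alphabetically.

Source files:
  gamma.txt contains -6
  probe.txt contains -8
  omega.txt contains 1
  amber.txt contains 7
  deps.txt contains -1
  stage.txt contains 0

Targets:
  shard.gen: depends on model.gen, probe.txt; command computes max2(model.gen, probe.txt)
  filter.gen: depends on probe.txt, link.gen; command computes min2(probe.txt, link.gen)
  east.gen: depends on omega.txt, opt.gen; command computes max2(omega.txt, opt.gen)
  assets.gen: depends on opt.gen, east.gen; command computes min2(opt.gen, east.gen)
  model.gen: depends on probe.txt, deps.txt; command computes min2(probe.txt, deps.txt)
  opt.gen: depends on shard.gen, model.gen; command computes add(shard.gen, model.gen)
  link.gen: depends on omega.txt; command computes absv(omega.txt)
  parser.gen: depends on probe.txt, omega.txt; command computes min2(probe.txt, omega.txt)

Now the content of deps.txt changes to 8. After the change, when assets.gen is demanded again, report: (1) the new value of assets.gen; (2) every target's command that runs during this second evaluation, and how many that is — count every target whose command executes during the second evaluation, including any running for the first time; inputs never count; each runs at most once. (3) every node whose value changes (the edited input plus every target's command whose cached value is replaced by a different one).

Initial pass — values computed on the first demand:
  model.gen = min2(-8, -1) = -8
  shard.gen = max2(-8, -8) = -8
  opt.gen = add(-8, -8) = -16
  east.gen = max2(1, -16) = 1
  assets.gen = min2(-16, 1) = -16

Second demand — change propagation:
  model.gen: re-runs because deps.txt -1->8; new result -8 (unchanged).
  shard.gen: re-examined; everything it read last time is the same (model.gen unchanged, probe.txt unchanged) — cache -8 kept, no run.
  opt.gen: re-examined; everything it read last time is the same (shard.gen unchanged, model.gen unchanged) — cache -16 kept, no run.
  east.gen: re-examined; everything it read last time is the same (omega.txt unchanged, opt.gen unchanged) — cache 1 kept, no run.
  assets.gen: re-examined; everything it read last time is the same (opt.gen unchanged, east.gen unchanged) — cache -16 kept, no run.

The important point: model.gen recomputes to an identical value, and the output ends up unchanged.

assets.gen now evaluates to -16.
Run set: model.gen (1 run).
Changed values: deps.txt.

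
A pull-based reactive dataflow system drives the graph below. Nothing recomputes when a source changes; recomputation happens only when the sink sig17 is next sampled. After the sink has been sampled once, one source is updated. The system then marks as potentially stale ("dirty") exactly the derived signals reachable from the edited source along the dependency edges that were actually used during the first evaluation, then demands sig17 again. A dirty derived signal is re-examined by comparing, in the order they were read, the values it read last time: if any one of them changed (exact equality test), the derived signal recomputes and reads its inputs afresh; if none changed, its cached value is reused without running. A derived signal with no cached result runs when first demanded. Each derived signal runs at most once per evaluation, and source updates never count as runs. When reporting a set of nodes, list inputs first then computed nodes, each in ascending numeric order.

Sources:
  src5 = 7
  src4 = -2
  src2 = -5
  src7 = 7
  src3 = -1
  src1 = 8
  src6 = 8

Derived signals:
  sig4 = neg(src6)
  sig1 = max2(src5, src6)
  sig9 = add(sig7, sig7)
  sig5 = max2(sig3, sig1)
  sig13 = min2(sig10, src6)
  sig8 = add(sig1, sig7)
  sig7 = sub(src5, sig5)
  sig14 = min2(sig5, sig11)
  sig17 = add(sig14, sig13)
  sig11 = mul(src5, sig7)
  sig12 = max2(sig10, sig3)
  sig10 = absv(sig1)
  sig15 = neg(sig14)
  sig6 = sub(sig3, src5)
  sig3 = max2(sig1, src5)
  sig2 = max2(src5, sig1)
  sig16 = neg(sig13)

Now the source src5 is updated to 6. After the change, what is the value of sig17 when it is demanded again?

New value of sig17: -4.
Key observation: the cutoff stops propagation at sig5 — its inputs' values are unchanged, so it reuses its cache.

First evaluation (everything demanded from the output):
  sig1 = max2(7, 8) = 8
  sig3 = max2(8, 7) = 8
  sig5 = max2(8, 8) = 8
  sig7 = sub(7, 8) = -1
  sig10 = absv(8) = 8
  sig11 = mul(7, -1) = -7
  sig13 = min2(8, 8) = 8
  sig14 = min2(8, -7) = -7
  sig17 = add(-7, 8) = 1

Propagation after the edit:
  sig1: runs — src5 7->6; result 8 (same value as before).
  sig3: runs — src5 7->6; result 8 (same value as before).
  sig5: checked — values it read are unchanged (sig3 unchanged, sig1 unchanged); reused cached 8 without running.
  sig7: runs — src5 7->6; result -2.
  sig10: checked — values it read are unchanged (sig1 unchanged); reused cached 8 without running.
  sig11: runs — src5 7->6; sig7 -1->-2; result -12.
  sig13: checked — values it read are unchanged (sig10 unchanged, src6 unchanged); reused cached 8 without running.
  sig14: runs — sig11 -7->-12; result -12.
  sig17: runs — sig14 -7->-12; result -4.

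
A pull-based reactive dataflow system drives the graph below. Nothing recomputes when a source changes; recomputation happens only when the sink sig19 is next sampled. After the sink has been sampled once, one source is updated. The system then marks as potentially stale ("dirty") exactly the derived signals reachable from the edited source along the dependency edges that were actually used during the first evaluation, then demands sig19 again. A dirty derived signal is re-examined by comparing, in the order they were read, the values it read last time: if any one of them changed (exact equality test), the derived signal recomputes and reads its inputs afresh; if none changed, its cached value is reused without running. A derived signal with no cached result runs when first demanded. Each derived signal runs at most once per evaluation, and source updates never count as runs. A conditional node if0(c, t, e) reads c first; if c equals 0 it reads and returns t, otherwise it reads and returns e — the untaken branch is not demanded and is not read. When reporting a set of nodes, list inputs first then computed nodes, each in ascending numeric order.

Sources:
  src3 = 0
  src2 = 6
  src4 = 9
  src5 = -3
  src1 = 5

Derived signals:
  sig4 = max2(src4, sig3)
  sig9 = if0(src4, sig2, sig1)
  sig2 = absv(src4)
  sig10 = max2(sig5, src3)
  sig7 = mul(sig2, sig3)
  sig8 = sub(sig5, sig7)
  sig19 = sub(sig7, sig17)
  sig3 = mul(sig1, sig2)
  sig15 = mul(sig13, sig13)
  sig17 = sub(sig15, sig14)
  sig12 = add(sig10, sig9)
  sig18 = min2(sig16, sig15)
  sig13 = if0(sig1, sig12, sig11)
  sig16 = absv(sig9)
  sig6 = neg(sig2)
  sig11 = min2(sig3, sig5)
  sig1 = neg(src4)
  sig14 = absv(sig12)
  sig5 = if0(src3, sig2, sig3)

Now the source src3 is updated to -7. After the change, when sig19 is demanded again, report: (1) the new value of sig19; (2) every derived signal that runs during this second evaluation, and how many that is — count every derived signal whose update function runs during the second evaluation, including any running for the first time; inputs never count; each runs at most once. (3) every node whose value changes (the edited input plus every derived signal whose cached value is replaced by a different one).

New value of sig19: -7274.
Derived signals that run: sig5, sig10, sig11, sig12, sig14, sig17, sig19 — 7 in total.
Values that change: src3, sig5, sig10, sig12, sig14, sig17, sig19.
Key observation: the cutoff stops propagation at sig13 — its inputs' values are unchanged, so it reuses its cache.

First evaluation (everything demanded from the output):
  sig1 = neg(9) = -9
  sig2 = absv(9) = 9
  sig3 = mul(-9, 9) = -81
  sig5 = if0(src3=0 -> then branch sig2) = 9
  sig7 = mul(9, -81) = -729
  sig9 = if0(src4=9 -> else branch sig1) = -9
  sig10 = max2(9, 0) = 9
  sig11 = min2(-81, 9) = -81
  sig12 = add(9, -9) = 0
  sig13 = if0(sig1=-9 -> else branch sig11) = -81
  sig14 = absv(0) = 0
  sig15 = mul(-81, -81) = 6561
  sig17 = sub(6561, 0) = 6561
  sig19 = sub(-729, 6561) = -7290

Propagation after the edit:
  sig5: runs — src3 0->-7; result -81.
  sig10: runs — sig5 9->-81; src3 0->-7; result -7.
  sig11: runs — sig5 9->-81; result -81 (same value as before).
  sig12: runs — sig10 9->-7; result -16.
  sig13: checked — values it read are unchanged (sig1 unchanged, sig11 unchanged); reused cached -81 without running.
  sig14: runs — sig12 0->-16; result 16.
  sig15: checked — values it read are unchanged (sig13 unchanged, sig13 unchanged); reused cached 6561 without running.
  sig17: runs — sig14 0->16; result 6545.
  sig19: runs — sig17 6561->6545; result -7274.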